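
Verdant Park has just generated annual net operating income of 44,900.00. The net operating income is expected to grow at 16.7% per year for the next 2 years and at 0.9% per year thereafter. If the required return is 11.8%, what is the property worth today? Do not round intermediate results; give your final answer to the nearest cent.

D_1 = 52398.30000
D_2 = 61148.81610
Terminal value at year 2: TV = D_2×(1+g_2)/(r−g_2) = 61699.15544/0.109 = 566047.29766
P_0 = D_1/(1+r)^1 + D_2/(1+r)^2 + TV/(1+r)^2
    = 46867.88909 + 48922.02734 + 452865.37234 = 548655.28877

548655.29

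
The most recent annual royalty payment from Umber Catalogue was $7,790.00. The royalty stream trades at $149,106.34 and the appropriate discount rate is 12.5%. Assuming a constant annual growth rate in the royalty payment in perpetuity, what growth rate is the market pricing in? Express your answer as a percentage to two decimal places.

6.91%

P = D₀(1+g)/(r−g) ⇒ P(r−g) = D₀(1+g) ⇒ g(P+D₀) = P·r − D₀
g = (P·r − D₀)/(P + D₀) = ($149,106.34×0.125 − $7,790.00) / ($149,106.34 + $7,790.00) = 0.069143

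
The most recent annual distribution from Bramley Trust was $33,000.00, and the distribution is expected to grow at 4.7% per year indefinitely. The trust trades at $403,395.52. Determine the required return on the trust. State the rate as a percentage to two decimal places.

D₁ = $33,000.00 × 1.047 = $34,551.0000
P = D₁/(r − g) ⇒ r = D₁/P + g = $34,551.0000/$403,395.52 + 0.047 = 0.085650 + 0.047 = 0.132650

13.27%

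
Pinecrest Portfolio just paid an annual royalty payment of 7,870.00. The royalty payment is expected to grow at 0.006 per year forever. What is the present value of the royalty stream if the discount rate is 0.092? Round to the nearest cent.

92060.70

D₁ = D₀ × (1 + g) = 7,870.00 × 1.006 = 7,917.2200
Growing perpetuity: P = D₁ / (r − g) = 7,917.2200 / (0.092 − 0.006) = 92,060.70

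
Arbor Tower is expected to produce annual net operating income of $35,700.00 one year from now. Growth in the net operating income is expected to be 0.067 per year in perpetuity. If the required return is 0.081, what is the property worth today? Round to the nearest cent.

$2550000.00

Growing perpetuity: P = D₁ / (r − g) = $35,700.0000 / (0.081 − 0.067) = $2,550,000.00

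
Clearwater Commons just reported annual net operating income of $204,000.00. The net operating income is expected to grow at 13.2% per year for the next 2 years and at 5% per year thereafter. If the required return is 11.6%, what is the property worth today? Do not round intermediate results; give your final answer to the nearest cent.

D_1 = 230928.00000
D_2 = 261410.49600
Terminal value at year 2: TV = D_2×(1+g_2)/(r−g_2) = 274481.02080/0.066 = 4158803.34545
P_0 = D_1/(1+r)^1 + D_2/(1+r)^2 + TV/(1+r)^2
    = 206924.73118 + 209891.39400 + 3339181.26811 = 3755997.39329

$3755997.39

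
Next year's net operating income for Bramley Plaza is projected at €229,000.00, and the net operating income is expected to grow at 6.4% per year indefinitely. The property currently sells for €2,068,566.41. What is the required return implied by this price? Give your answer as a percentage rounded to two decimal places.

17.47%

P = D₁/(r − g) ⇒ r = D₁/P + g = €229,000.0000/€2,068,566.41 + 0.064 = 0.110705 + 0.064 = 0.174705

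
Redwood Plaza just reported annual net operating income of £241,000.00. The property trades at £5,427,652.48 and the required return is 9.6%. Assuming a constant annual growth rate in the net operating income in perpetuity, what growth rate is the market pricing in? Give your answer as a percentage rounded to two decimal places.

P = D₀(1+g)/(r−g) ⇒ P(r−g) = D₀(1+g) ⇒ g(P+D₀) = P·r − D₀
g = (P·r − D₀)/(P + D₀) = (£5,427,652.48×0.096 − £241,000.00) / (£5,427,652.48 + £241,000.00) = 0.049404

4.94%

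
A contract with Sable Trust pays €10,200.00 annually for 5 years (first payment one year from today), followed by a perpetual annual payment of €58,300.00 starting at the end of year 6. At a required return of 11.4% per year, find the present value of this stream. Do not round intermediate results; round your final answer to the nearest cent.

PV of 5-year annuity: €10,200.00 × [1 − (1+0.114)^−5] / 0.114 = 37321.87656
Perpetuity value at year 5: €58,300.00 / 0.114 = 511403.50877
PV of perpetuity: 511403.50877 / (1+0.114)^5 = 298083.37117
Total PV = 37321.87656 + 298083.37117 = 335405.24774

€335405.25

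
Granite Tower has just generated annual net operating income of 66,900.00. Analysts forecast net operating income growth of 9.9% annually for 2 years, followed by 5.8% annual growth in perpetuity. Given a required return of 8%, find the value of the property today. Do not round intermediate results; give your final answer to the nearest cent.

3468829.76

D_1 = 73523.10000
D_2 = 80801.88690
Terminal value at year 2: TV = D_2×(1+g_2)/(r−g_2) = 85488.39634/0.022 = 3885836.19728
P_0 = D_1/(1+r)^1 + D_2/(1+r)^2 + TV/(1+r)^2
    = 68076.94444 + 69274.59439 + 3331478.22126 = 3468829.76010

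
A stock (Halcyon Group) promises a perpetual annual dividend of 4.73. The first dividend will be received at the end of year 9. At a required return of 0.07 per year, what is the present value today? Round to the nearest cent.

Value at end of year 8: C / r = 4.73 / 0.07 = 67.5714
Discount to today: PV = 67.5714 / (1 + 0.07)^8 = 67.5714 / 1.718186 = 39.33

39.33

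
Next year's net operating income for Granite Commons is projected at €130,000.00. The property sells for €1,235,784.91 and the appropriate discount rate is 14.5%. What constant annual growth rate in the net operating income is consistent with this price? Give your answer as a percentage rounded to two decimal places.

3.98%

P = D₁/(r−g) ⇒ g = r − D₁/P = 0.145 − €130,000.00/€1,235,784.91 = 0.039804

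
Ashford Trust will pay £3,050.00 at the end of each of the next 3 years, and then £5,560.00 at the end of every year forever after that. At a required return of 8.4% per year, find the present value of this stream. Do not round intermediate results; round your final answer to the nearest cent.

£59768.37

PV of 3-year annuity: £3,050.00 × [1 − (1+0.084)^−3] / 0.084 = 7803.75841
Perpetuity value at year 3: £5,560.00 / 0.084 = 66190.47619
PV of perpetuity: 66190.47619 / (1+0.084)^3 = 51964.60841
Total PV = 7803.75841 + 51964.60841 = 59768.36681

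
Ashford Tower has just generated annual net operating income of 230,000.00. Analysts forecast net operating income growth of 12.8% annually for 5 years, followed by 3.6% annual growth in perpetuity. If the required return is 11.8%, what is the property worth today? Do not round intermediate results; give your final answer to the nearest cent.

4219386.22

D_1 = 259440.00000
D_2 = 292648.32000
D_3 = 330107.30496
D_4 = 372361.03999
D_5 = 420023.25311
Terminal value at year 5: TV = D_5×(1+g_2)/(r−g_2) = 435144.09023/0.082 = 5306635.24666
P_0 = D_1/(1+r)^1 + D_2/(1+r)^2 + D_3/(1+r)^3 + D_4/(1+r)^4 + D_5/(1+r)^5 + TV/(1+r)^5
    = 232057.24508 + 234132.89128 + 236227.10319 + 238340.04687 + 240471.88986 + 3038157.04751 = 4219386.22378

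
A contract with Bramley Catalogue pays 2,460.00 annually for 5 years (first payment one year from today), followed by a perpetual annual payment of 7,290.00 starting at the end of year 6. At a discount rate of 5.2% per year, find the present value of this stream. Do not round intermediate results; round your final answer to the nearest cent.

119396.04

PV of 5-year annuity: 2,460.00 × [1 − (1+0.052)^−5] / 0.052 = 10591.88648
Perpetuity value at year 5: 7,290.00 / 0.052 = 140192.30769
PV of perpetuity: 140192.30769 / (1+0.052)^5 = 108804.15629
Total PV = 10591.88648 + 108804.15629 = 119396.04277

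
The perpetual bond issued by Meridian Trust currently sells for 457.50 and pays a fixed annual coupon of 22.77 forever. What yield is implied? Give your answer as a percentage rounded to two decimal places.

4.98%

P = C/r ⇒ r = C/P = 22.77/457.50 = 0.049770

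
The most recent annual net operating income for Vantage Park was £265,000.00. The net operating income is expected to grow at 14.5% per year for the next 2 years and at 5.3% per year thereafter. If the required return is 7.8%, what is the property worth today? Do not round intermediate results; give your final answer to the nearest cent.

£13172810.76

D_1 = 303425.00000
D_2 = 347421.62500
Terminal value at year 2: TV = D_2×(1+g_2)/(r−g_2) = 365834.97112/0.025 = 14633398.84500
P_0 = D_1/(1+r)^1 + D_2/(1+r)^2 + TV/(1+r)^2
    = 281470.31540 + 298964.29604 + 12592376.14923 = 13172810.76067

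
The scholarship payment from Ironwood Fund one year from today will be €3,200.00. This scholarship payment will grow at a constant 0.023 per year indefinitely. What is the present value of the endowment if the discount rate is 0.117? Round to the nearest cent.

€34042.55

Growing perpetuity: P = D₁ / (r − g) = €3,200.0000 / (0.117 − 0.023) = €34,042.55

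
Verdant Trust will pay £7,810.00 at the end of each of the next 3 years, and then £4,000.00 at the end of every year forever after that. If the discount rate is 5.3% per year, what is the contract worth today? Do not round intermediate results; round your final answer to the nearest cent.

£85789.22

PV of 3-year annuity: £7,810.00 × [1 − (1+0.053)^−3] / 0.053 = 21149.57047
Perpetuity value at year 3: £4,000.00 / 0.053 = 75471.69811
PV of perpetuity: 75471.69811 / (1+0.053)^3 = 64639.65178
Total PV = 21149.57047 + 64639.65178 = 85789.22225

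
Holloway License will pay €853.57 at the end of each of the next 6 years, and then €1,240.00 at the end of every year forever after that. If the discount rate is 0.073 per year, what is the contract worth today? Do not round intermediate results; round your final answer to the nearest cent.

PV of 6-year annuity: €853.57 × [1 − (1+0.073)^−6] / 0.073 = 4031.16660
Perpetuity value at year 6: €1,240.00 / 0.073 = 16986.30137
PV of perpetuity: 16986.30137 / (1+0.073)^6 = 11130.13657
Total PV = 4031.16660 + 11130.13657 = 15161.30317

€15161.30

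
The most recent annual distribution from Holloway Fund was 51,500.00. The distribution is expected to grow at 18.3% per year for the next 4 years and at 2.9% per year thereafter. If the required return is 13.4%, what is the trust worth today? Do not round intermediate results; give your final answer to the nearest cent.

826986.25

D_1 = 60924.50000
D_2 = 72073.68350
D_3 = 85263.16758
D_4 = 100866.32725
Terminal value at year 4: TV = D_4×(1+g_2)/(r−g_2) = 103791.45074/0.105 = 988490.00703
P_0 = D_1/(1+r)^1 + D_2/(1+r)^2 + D_3/(1+r)^3 + D_4/(1+r)^4 + TV/(1+r)^4
    = 53725.30864 + 56046.77260 + 58468.54672 + 60994.96541 + 597750.66097 = 826986.25434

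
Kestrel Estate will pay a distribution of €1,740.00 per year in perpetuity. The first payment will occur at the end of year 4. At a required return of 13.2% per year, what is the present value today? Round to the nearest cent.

Value at end of year 3: C / r = €1,740.00 / 0.132 = €13,181.8182
Discount to today: PV = €13,181.8182 / (1 + 0.132)^3 = €13,181.8182 / 1.450572 = €9,087.32

€9087.32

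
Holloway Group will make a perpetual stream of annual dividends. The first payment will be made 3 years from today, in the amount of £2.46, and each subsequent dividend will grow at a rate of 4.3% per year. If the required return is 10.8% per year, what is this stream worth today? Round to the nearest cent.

Value at end of year 2: C₁ / (r − g) = £2.46 / (0.108 − 0.043) = £37.8462
Discount to today: PV = £37.8462 / (1 + 0.108)^2 = £37.8462 / 1.227664 = £30.83

£30.83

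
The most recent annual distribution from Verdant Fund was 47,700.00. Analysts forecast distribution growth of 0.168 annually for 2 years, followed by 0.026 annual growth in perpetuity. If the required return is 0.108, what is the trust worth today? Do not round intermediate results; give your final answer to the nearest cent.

D_1 = 55713.60000
D_2 = 65073.48480
Terminal value at year 2: TV = D_2×(1+g_2)/(r−g_2) = 66765.39540/0.082 = 814212.13908
P_0 = D_1/(1+r)^1 + D_2/(1+r)^2 + TV/(1+r)^2
    = 50283.03249 + 53005.94039 + 663220.66875 = 766509.64163

766509.64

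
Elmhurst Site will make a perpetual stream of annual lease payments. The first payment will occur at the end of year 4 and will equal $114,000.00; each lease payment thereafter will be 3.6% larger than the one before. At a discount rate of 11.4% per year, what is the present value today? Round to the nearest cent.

$1057193.97

Value at end of year 3: C₁ / (r − g) = $114,000.00 / (0.114 − 0.036) = $1,461,538.4615
Discount to today: PV = $1,461,538.4615 / (1 + 0.114)^3 = $1,461,538.4615 / 1.382470 = $1,057,193.97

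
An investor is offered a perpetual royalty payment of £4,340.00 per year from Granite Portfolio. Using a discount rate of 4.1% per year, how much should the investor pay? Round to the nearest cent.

£105853.66

Level perpetuity: PV = C / r = £4,340.00 / 0.041 = £105,853.66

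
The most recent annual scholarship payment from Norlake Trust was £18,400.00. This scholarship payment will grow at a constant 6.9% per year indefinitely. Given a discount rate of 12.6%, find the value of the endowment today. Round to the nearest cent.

£345080.70

D₁ = D₀ × (1 + g) = £18,400.00 × 1.069 = £19,669.6000
Growing perpetuity: P = D₁ / (r − g) = £19,669.6000 / (0.126 − 0.069) = £345,080.70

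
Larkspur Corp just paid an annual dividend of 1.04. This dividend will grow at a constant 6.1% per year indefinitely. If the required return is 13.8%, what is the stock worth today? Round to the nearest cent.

D₁ = D₀ × (1 + g) = 1.04 × 1.061 = 1.1034
Growing perpetuity: P = D₁ / (r − g) = 1.1034 / (0.138 − 0.061) = 14.33

14.33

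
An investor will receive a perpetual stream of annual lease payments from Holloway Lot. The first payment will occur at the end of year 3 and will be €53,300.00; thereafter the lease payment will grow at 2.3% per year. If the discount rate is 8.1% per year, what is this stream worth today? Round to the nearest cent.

€786407.83

Value at end of year 2: C₁ / (r − g) = €53,300.00 / (0.081 − 0.023) = €918,965.5172
Discount to today: PV = €918,965.5172 / (1 + 0.081)^2 = €918,965.5172 / 1.168561 = €786,407.83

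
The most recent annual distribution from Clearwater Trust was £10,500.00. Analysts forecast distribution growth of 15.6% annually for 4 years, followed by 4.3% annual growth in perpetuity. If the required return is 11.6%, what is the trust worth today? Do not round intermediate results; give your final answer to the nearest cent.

£218613.88

D_1 = 12138.00000
D_2 = 14031.52800
D_3 = 16220.44637
D_4 = 18750.83600
Terminal value at year 4: TV = D_4×(1+g_2)/(r−g_2) = 19557.12195/0.073 = 267905.78013
P_0 = D_1/(1+r)^1 + D_2/(1+r)^2 + D_3/(1+r)^3 + D_4/(1+r)^4 + TV/(1+r)^4
    = 10876.34409 + 11266.17721 + 11669.98284 + 12088.26180 + 172713.11033 = 218613.87626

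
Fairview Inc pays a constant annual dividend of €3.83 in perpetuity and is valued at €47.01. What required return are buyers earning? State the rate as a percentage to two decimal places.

8.15%

P = C/r ⇒ r = C/P = €3.83/€47.01 = 0.081472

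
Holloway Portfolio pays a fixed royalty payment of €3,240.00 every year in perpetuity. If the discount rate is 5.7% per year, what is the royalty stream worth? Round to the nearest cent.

Level perpetuity: PV = C / r = €3,240.00 / 0.057 = €56,842.11

€56842.11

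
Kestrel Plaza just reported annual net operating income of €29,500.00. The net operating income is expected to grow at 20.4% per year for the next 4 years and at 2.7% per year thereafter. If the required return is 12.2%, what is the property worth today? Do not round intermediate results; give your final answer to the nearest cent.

D_1 = 35518.00000
D_2 = 42763.67200
D_3 = 51487.46109
D_4 = 61990.90315
Terminal value at year 4: TV = D_4×(1+g_2)/(r−g_2) = 63664.65754/0.095 = 670154.28984
P_0 = D_1/(1+r)^1 + D_2/(1+r)^2 + D_3/(1+r)^3 + D_4/(1+r)^4 + TV/(1+r)^4
    = 31655.97148 + 33969.50950 + 36452.12963 + 39116.18901 + 422866.59067 = 564060.39029

€564060.39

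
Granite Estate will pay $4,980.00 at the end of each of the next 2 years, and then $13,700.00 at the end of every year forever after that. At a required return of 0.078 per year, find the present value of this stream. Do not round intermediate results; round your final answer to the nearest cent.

$160048.21

PV of 2-year annuity: $4,980.00 × [1 − (1+0.078)^−2] / 0.078 = 8905.07055
Perpetuity value at year 2: $13,700.00 / 0.078 = 175641.02564
PV of perpetuity: 175641.02564 / (1+0.078)^2 = 151143.14081
Total PV = 8905.07055 + 151143.14081 = 160048.21135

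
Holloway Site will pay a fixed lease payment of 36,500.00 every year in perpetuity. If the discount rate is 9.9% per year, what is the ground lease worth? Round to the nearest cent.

368686.87

Level perpetuity: PV = C / r = 36,500.00 / 0.099 = 368,686.87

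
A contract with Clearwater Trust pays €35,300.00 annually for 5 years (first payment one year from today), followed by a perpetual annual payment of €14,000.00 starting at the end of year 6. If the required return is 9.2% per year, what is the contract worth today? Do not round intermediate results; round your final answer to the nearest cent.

€234595.33

PV of 5-year annuity: €35,300.00 × [1 − (1+0.092)^−5] / 0.092 = 136595.11689
Perpetuity value at year 5: €14,000.00 / 0.092 = 152173.91304
PV of perpetuity: 152173.91304 / (1+0.092)^5 = 98000.21229
Total PV = 136595.11689 + 98000.21229 = 234595.32918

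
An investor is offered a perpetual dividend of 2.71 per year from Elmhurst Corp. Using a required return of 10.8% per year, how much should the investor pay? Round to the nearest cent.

Level perpetuity: PV = C / r = 2.71 / 0.108 = 25.09

25.09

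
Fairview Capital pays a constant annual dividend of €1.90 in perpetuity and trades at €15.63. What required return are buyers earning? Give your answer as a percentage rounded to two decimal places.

12.16%

P = C/r ⇒ r = C/P = €1.90/€15.63 = 0.121561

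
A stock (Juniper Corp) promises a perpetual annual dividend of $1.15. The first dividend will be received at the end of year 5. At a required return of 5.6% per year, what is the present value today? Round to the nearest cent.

Value at end of year 4: C / r = $1.15 / 0.056 = $20.5357
Discount to today: PV = $20.5357 / (1 + 0.056)^4 = $20.5357 / 1.243528 = $16.51

$16.51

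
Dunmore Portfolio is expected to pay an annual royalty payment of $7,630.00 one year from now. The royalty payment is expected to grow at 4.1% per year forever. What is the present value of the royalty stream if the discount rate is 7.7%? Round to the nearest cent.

$211944.44

Growing perpetuity: P = D₁ / (r − g) = $7,630.0000 / (0.077 − 0.041) = $211,944.44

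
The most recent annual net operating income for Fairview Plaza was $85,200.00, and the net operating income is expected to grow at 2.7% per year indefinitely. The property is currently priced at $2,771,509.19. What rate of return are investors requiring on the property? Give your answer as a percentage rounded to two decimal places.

D₁ = $85,200.00 × 1.027 = $87,500.4000
P = D₁/(r − g) ⇒ r = D₁/P + g = $87,500.4000/$2,771,509.19 + 0.027 = 0.031571 + 0.027 = 0.058571

5.86%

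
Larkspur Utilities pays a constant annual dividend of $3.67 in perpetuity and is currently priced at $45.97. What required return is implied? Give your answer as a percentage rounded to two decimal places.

7.98%

P = C/r ⇒ r = C/P = $3.67/$45.97 = 0.079835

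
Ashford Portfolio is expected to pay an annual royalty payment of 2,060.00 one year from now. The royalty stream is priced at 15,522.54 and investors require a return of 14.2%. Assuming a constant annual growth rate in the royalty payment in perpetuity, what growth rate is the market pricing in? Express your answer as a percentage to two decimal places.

0.93%

P = D₁/(r−g) ⇒ g = r − D₁/P = 0.142 − 2,060.00/15,522.54 = 0.009290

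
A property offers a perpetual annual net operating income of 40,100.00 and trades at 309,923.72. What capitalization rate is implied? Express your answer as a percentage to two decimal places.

P = C/r ⇒ r = C/P = 40,100.00/309,923.72 = 0.129387

12.94%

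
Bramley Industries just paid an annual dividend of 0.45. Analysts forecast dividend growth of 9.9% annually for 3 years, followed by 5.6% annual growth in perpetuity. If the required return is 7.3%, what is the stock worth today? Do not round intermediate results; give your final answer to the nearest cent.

D_1 = 0.49455
D_2 = 0.54351
D_3 = 0.59732
Terminal value at year 3: TV = D_3×(1+g_2)/(r−g_2) = 0.63077/0.017 = 37.10399
P_0 = D_1/(1+r)^1 + D_2/(1+r)^2 + D_3/(1+r)^3 + TV/(1+r)^3
    = 0.46090 + 0.47207 + 0.48351 + 30.03457 = 31.45106

31.45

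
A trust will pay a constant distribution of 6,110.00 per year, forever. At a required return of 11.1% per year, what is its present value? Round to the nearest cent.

55045.05

Level perpetuity: PV = C / r = 6,110.00 / 0.111 = 55,045.05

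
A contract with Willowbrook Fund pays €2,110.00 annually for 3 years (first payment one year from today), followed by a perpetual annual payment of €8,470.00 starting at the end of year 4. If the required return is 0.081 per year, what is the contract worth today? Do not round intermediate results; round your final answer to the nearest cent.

€88207.09

PV of 3-year annuity: €2,110.00 × [1 − (1+0.081)^−3] / 0.081 = 5427.87787
Perpetuity value at year 3: €8,470.00 / 0.081 = 104567.90123
PV of perpetuity: 104567.90123 / (1+0.081)^3 = 82779.21613
Total PV = 5427.87787 + 82779.21613 = 88207.09400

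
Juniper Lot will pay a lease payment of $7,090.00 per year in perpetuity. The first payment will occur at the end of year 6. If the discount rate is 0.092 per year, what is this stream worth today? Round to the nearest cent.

$49630.11

Value at end of year 5: C / r = $7,090.00 / 0.092 = $77,065.2174
Discount to today: PV = $77,065.2174 / (1 + 0.092)^5 = $77,065.2174 / 1.552792 = $49,630.11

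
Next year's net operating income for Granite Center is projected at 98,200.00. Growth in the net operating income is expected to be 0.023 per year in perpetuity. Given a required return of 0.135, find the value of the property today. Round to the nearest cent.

Growing perpetuity: P = D₁ / (r − g) = 98,200.0000 / (0.135 − 0.023) = 876,785.71

876785.71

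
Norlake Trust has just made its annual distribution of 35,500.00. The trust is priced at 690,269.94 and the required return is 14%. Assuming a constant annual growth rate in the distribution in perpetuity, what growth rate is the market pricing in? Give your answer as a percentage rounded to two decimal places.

8.42%

P = D₀(1+g)/(r−g) ⇒ P(r−g) = D₀(1+g) ⇒ g(P+D₀) = P·r − D₀
g = (P·r − D₀)/(P + D₀) = (690,269.94×0.14 − 35,500.00) / (690,269.94 + 35,500.00) = 0.084239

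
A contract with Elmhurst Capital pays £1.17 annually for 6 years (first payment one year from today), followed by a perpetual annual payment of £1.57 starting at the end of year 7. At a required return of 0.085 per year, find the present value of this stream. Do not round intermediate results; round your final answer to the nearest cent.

£16.65

PV of 6-year annuity: £1.17 × [1 − (1+0.085)^−6] / 0.085 = 5.32770
Perpetuity value at year 6: £1.57 / 0.085 = 18.47059
PV of perpetuity: 18.47059 / (1+0.085)^6 = 11.32146
Total PV = 5.32770 + 11.32146 = 16.64915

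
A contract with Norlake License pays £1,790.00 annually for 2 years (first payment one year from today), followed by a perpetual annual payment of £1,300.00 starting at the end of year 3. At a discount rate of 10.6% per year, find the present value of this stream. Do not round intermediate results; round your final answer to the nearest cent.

PV of 2-year annuity: £1,790.00 × [1 − (1+0.106)^−2] / 0.106 = 3081.77653
Perpetuity value at year 2: £1,300.00 / 0.106 = 12264.15094
PV of perpetuity: 12264.15094 / (1+0.106)^2 = 10025.98921
Total PV = 3081.77653 + 10025.98921 = 13107.76575

£13107.77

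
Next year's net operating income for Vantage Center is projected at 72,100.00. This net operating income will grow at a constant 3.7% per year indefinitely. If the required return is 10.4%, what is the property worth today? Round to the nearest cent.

1076119.40

Growing perpetuity: P = D₁ / (r − g) = 72,100.0000 / (0.104 − 0.037) = 1,076,119.40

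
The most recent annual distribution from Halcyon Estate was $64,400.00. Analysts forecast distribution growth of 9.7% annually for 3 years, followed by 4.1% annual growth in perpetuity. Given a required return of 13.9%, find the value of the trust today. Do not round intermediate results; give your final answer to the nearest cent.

$790464.81

D_1 = 70646.80000
D_2 = 77499.53960
D_3 = 85016.99494
Terminal value at year 3: TV = D_3×(1+g_2)/(r−g_2) = 88502.69173/0.098 = 903088.69116
P_0 = D_1/(1+r)^1 + D_2/(1+r)^2 + D_3/(1+r)^3 + TV/(1+r)^3
    = 62025.28534 + 59738.13698 + 57535.32596 + 611166.06448 = 790464.81275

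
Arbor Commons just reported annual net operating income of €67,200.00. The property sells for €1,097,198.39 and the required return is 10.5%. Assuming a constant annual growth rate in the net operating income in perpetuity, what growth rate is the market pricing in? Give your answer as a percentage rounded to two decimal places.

4.12%

P = D₀(1+g)/(r−g) ⇒ P(r−g) = D₀(1+g) ⇒ g(P+D₀) = P·r − D₀
g = (P·r − D₀)/(P + D₀) = (€1,097,198.39×0.105 − €67,200.00) / (€1,097,198.39 + €67,200.00) = 0.041228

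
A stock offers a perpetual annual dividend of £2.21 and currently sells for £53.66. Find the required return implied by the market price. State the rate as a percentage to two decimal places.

P = C/r ⇒ r = C/P = £2.21/£53.66 = 0.041185

4.12%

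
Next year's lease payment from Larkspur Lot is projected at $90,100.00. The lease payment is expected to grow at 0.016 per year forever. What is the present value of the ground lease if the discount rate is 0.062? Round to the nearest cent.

Growing perpetuity: P = D₁ / (r − g) = $90,100.0000 / (0.062 − 0.016) = $1,958,695.65

$1958695.65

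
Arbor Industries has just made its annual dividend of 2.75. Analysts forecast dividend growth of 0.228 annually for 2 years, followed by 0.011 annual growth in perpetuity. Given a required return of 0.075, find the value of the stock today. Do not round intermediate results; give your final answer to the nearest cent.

63.42

D_1 = 3.37700
D_2 = 4.14696
Terminal value at year 2: TV = D_2×(1+g_2)/(r−g_2) = 4.19257/0.064 = 65.50895
P_0 = D_1/(1+r)^1 + D_2/(1+r)^2 + TV/(1+r)^2
    = 3.14140 + 3.58850 + 56.68703 = 63.41692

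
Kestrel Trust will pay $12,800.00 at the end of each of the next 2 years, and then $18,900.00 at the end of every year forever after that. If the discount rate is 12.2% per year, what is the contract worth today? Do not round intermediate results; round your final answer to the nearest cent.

PV of 2-year annuity: $12,800.00 × [1 − (1+0.122)^−2] / 0.122 = 21575.93551
Perpetuity value at year 2: $18,900.00 / 0.122 = 154918.03279
PV of perpetuity: 154918.03279 / (1+0.122)^2 = 123059.81551
Total PV = 21575.93551 + 123059.81551 = 144635.75102

$144635.75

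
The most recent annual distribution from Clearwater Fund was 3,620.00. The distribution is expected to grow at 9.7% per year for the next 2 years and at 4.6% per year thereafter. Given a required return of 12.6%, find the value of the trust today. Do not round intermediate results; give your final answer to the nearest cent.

D_1 = 3971.14000
D_2 = 4356.34058
Terminal value at year 2: TV = D_2×(1+g_2)/(r−g_2) = 4556.73225/0.08 = 56959.15308
P_0 = D_1/(1+r)^1 + D_2/(1+r)^2 + TV/(1+r)^2
    = 3526.76732 + 3435.93583 + 44924.86101 = 51887.56417

51887.56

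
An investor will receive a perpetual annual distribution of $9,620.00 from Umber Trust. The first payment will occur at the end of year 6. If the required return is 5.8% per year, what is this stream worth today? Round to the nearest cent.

$125117.70

Value at end of year 5: C / r = $9,620.00 / 0.058 = $165,862.0690
Discount to today: PV = $165,862.0690 / (1 + 0.058)^5 = $165,862.0690 / 1.325648 = $125,117.70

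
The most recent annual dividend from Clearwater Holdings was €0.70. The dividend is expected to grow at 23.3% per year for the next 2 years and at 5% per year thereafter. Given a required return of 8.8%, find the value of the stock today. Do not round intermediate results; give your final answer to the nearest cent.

€26.53

D_1 = 0.86310
D_2 = 1.06420
Terminal value at year 2: TV = D_2×(1+g_2)/(r−g_2) = 1.11741/0.038 = 29.40559
P_0 = D_1/(1+r)^1 + D_2/(1+r)^2 + TV/(1+r)^2
    = 0.79329 + 0.89901 + 24.84117 = 26.53348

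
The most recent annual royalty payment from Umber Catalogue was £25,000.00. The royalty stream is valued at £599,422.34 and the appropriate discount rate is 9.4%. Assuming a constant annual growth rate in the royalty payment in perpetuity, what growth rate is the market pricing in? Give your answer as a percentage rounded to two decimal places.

5.02%

P = D₀(1+g)/(r−g) ⇒ P(r−g) = D₀(1+g) ⇒ g(P+D₀) = P·r − D₀
g = (P·r − D₀)/(P + D₀) = (£599,422.34×0.094 − £25,000.00) / (£599,422.34 + £25,000.00) = 0.050200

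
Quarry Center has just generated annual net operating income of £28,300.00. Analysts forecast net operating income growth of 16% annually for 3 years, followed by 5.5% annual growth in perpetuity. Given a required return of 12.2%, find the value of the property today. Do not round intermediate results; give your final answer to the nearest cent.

£583228.74

D_1 = 32828.00000
D_2 = 38080.48000
D_3 = 44173.35680
Terminal value at year 3: TV = D_3×(1+g_2)/(r−g_2) = 46602.89142/0.067 = 695565.54364
P_0 = D_1/(1+r)^1 + D_2/(1+r)^2 + D_3/(1+r)^3 + TV/(1+r)^3
    = 29258.46702 + 30249.39550 + 31273.88483 + 492446.99242 = 583228.73977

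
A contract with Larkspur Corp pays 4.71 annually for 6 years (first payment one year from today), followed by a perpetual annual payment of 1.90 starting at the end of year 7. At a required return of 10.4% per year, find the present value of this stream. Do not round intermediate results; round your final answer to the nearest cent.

30.37

PV of 6-year annuity: 4.71 × [1 − (1+0.104)^−6] / 0.104 = 20.27504
Perpetuity value at year 6: 1.90 / 0.104 = 18.26923
PV of perpetuity: 18.26923 / (1+0.104)^6 = 10.09034
Total PV = 20.27504 + 10.09034 = 30.36538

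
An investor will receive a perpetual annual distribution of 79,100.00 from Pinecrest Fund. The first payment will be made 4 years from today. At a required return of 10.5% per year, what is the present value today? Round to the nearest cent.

Value at end of year 3: C / r = 79,100.00 / 0.105 = 753,333.3333
Discount to today: PV = 753,333.3333 / (1 + 0.105)^3 = 753,333.3333 / 1.349233 = 558,342.07

558342.07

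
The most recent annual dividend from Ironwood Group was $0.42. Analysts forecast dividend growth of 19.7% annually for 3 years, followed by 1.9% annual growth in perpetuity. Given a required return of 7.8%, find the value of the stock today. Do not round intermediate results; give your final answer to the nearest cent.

$11.49

D_1 = 0.50274
D_2 = 0.60178
D_3 = 0.72033
Terminal value at year 3: TV = D_3×(1+g_2)/(r−g_2) = 0.73402/0.059 = 12.44096
P_0 = D_1/(1+r)^1 + D_2/(1+r)^2 + D_3/(1+r)^3 + TV/(1+r)^3
    = 0.46636 + 0.51785 + 0.57501 + 9.93111 = 11.49033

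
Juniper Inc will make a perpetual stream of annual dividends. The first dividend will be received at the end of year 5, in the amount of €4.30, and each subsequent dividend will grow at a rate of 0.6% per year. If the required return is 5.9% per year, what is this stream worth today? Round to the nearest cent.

Value at end of year 4: C₁ / (r − g) = €4.30 / (0.059 − 0.006) = €81.1321
Discount to today: PV = €81.1321 / (1 + 0.059)^4 = €81.1321 / 1.257720 = €64.51

€64.51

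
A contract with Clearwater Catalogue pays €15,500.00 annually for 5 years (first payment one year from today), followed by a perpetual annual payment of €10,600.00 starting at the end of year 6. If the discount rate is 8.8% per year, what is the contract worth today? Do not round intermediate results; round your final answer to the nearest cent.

€139613.15

PV of 5-year annuity: €15,500.00 × [1 − (1+0.088)^−5] / 0.088 = 60603.76305
Perpetuity value at year 5: €10,600.00 / 0.088 = 120454.54545
PV of perpetuity: 120454.54545 / (1+0.088)^5 = 79009.39137
Total PV = 60603.76305 + 79009.39137 = 139613.15442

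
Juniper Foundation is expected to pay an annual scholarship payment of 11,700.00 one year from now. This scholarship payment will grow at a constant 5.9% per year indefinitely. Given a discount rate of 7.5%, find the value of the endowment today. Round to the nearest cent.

Growing perpetuity: P = D₁ / (r − g) = 11,700.0000 / (0.075 − 0.059) = 731,250.00

731250.00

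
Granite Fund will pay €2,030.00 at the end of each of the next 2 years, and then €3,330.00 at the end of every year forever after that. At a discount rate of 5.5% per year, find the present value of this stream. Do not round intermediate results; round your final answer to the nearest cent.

€58145.24

PV of 2-year annuity: €2,030.00 × [1 − (1+0.055)^−2] / 0.055 = 3748.02902
Perpetuity value at year 2: €3,330.00 / 0.055 = 60545.45455
PV of perpetuity: 60545.45455 / (1+0.055)^2 = 54397.20990
Total PV = 3748.02902 + 54397.20990 = 58145.23892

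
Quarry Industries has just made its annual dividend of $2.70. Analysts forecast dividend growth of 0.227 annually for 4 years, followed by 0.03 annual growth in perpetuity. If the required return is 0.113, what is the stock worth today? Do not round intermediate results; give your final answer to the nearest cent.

D_1 = 3.31290
D_2 = 4.06493
D_3 = 4.98767
D_4 = 6.11987
Terminal value at year 4: TV = D_4×(1+g_2)/(r−g_2) = 6.30346/0.083 = 75.94534
P_0 = D_1/(1+r)^1 + D_2/(1+r)^2 + D_3/(1+r)^3 + D_4/(1+r)^4 + TV/(1+r)^4
    = 2.97655 + 3.28143 + 3.61753 + 3.98806 + 49.49035 = 63.35391

$63.35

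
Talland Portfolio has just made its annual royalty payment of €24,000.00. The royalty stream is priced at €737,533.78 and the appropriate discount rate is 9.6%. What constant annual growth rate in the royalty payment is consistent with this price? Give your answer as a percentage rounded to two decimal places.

P = D₀(1+g)/(r−g) ⇒ P(r−g) = D₀(1+g) ⇒ g(P+D₀) = P·r − D₀
g = (P·r − D₀)/(P + D₀) = (€737,533.78×0.096 − €24,000.00) / (€737,533.78 + €24,000.00) = 0.061459

6.15%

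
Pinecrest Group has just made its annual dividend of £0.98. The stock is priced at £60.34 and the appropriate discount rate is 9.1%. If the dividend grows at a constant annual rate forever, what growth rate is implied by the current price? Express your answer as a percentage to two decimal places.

7.36%

P = D₀(1+g)/(r−g) ⇒ P(r−g) = D₀(1+g) ⇒ g(P+D₀) = P·r − D₀
g = (P·r − D₀)/(P + D₀) = (£60.34×0.091 − £0.98) / (£60.34 + £0.98) = 0.073564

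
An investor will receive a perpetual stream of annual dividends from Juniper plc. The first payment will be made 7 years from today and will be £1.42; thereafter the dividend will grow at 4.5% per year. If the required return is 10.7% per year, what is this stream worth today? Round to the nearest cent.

Value at end of year 6: C₁ / (r − g) = £1.42 / (0.107 − 0.045) = £22.9032
Discount to today: PV = £22.9032 / (1 + 0.107)^6 = £22.9032 / 1.840288 = £12.45

£12.45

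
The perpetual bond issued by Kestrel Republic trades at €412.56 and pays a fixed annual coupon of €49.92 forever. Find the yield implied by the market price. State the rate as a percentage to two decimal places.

12.10%

P = C/r ⇒ r = C/P = €49.92/€412.56 = 0.121001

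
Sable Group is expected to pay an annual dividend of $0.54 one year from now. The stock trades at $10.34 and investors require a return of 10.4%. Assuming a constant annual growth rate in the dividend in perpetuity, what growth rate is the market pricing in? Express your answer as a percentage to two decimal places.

5.18%

P = D₁/(r−g) ⇒ g = r − D₁/P = 0.104 − $0.54/$10.34 = 0.051776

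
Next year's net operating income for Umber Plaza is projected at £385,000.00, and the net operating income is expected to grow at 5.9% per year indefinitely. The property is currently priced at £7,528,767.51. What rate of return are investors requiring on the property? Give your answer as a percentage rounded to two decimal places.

11.01%

P = D₁/(r − g) ⇒ r = D₁/P + g = £385,000.0000/£7,528,767.51 + 0.059 = 0.051137 + 0.059 = 0.110137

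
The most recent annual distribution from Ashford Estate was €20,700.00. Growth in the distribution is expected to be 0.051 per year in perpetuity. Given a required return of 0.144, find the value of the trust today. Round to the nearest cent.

€233932.26

D₁ = D₀ × (1 + g) = €20,700.00 × 1.051 = €21,755.7000
Growing perpetuity: P = D₁ / (r − g) = €21,755.7000 / (0.144 − 0.051) = €233,932.26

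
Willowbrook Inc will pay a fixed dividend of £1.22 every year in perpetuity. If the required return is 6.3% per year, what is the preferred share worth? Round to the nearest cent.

Level perpetuity: PV = C / r = £1.22 / 0.063 = £19.37

£19.37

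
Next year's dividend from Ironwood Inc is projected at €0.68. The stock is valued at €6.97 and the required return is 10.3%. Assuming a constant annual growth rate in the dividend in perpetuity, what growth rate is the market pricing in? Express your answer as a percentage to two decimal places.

0.54%

P = D₁/(r−g) ⇒ g = r − D₁/P = 0.103 − €0.68/€6.97 = 0.005439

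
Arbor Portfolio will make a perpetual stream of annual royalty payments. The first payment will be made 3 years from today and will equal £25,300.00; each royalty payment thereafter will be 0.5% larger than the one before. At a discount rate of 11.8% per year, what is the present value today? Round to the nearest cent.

£179125.94

Value at end of year 2: C₁ / (r − g) = £25,300.00 / (0.118 − 0.005) = £223,893.8053
Discount to today: PV = £223,893.8053 / (1 + 0.118)^2 = £223,893.8053 / 1.249924 = £179,125.94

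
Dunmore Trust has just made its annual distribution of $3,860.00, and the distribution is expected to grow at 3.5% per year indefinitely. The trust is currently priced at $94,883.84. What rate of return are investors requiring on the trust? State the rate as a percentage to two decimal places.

D₁ = $3,860.00 × 1.035 = $3,995.1000
P = D₁/(r − g) ⇒ r = D₁/P + g = $3,995.1000/$94,883.84 + 0.035 = 0.042105 + 0.035 = 0.077105

7.71%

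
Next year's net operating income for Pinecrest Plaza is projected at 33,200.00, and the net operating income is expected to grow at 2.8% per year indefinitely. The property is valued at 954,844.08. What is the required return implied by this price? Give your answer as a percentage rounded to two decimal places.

P = D₁/(r − g) ⇒ r = D₁/P + g = 33,200.0000/954,844.08 + 0.028 = 0.034770 + 0.028 = 0.062770

6.28%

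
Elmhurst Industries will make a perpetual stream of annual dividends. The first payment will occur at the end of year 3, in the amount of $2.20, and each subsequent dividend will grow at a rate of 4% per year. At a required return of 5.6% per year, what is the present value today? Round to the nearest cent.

$123.30

Value at end of year 2: C₁ / (r − g) = $2.20 / (0.056 − 0.04) = $137.5000
Discount to today: PV = $137.5000 / (1 + 0.056)^2 = $137.5000 / 1.115136 = $123.30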